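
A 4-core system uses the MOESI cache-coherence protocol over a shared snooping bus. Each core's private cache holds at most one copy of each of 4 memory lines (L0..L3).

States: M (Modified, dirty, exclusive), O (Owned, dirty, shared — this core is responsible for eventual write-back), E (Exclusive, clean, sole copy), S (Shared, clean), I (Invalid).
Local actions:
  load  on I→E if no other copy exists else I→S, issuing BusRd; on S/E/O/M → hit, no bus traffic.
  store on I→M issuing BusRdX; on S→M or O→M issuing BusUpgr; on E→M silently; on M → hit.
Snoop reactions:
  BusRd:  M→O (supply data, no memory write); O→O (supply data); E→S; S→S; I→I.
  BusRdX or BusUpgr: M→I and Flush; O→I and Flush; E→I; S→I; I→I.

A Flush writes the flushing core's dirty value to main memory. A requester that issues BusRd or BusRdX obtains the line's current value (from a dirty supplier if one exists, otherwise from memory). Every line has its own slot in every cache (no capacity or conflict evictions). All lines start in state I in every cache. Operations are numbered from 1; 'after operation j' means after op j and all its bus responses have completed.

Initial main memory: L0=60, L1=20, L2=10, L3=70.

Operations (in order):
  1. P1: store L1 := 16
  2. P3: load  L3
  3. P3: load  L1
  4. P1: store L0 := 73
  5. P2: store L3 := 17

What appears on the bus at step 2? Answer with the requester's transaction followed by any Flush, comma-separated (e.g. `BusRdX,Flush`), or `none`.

step 1: P1: store L1 := 16  ⟶  IMII  (L1)  txn=BusRdX  M[L1]=20
step 2: P3: load  L3  ⟶  IIIE  (L3)  txn=BusRd  M[L3]=70
step 3: P3: load  L1  ⟶  IOIS  (L1)  txn=BusRd  M[L1]=20
step 4: P1: store L0 := 73  ⟶  IMII  (L0)  txn=BusRdX  M[L0]=60
step 5: P2: store L3 := 17  ⟶  IIMI  (L3)  txn=BusRdX  M[L3]=70

bus = BusRd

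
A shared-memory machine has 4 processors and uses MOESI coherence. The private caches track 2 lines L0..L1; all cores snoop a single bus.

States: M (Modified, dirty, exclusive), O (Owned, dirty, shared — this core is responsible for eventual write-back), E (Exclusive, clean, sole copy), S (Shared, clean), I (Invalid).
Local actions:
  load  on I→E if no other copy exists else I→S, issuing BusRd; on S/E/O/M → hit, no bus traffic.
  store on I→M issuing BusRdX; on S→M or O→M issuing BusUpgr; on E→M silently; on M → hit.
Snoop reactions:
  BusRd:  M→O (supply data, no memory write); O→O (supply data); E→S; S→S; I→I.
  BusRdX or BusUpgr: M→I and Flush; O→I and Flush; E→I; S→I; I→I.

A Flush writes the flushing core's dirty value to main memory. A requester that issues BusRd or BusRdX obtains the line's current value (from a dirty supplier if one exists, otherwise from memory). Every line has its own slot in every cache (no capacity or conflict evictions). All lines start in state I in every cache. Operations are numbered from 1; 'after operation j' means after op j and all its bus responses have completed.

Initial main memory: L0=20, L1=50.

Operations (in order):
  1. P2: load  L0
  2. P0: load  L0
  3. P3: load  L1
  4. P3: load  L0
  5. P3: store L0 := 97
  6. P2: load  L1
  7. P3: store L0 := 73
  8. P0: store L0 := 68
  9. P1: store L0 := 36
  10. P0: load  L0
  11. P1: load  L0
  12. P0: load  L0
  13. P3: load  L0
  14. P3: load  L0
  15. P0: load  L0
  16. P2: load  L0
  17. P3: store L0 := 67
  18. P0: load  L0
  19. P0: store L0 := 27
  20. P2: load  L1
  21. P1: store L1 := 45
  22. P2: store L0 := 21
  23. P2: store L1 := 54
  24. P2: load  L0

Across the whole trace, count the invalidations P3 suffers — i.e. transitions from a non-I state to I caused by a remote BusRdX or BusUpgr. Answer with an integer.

step 1: P2: load  L0  ⟶  IIEI  (L0)  txn=BusRd  M[L0]=20
step 2: P0: load  L0  ⟶  SISI  (L0)  txn=BusRd  M[L0]=20
step 3: P3: load  L1  ⟶  IIIE  (L1)  txn=BusRd  M[L1]=50
step 4: P3: load  L0  ⟶  SISS  (L0)  txn=BusRd  M[L0]=20
step 5: P3: store L0 := 97  ⟶  IIIM  (L0)  txn=BusUpgr  M[L0]=20
step 6: P2: load  L1  ⟶  IISS  (L1)  txn=BusRd  M[L1]=50
step 7: P3: store L0 := 73  ⟶  IIIM  (L0)  txn=∅  M[L0]=20
step 8: P0: store L0 := 68  ⟶  MIII  (L0)  txn=BusRdX+Flush  M[L0]=73
step 9: P1: store L0 := 36  ⟶  IMII  (L0)  txn=BusRdX+Flush  M[L0]=68
step 10: P0: load  L0  ⟶  SOII  (L0)  txn=BusRd  M[L0]=68
step 11: P1: load  L0  ⟶  SOII  (L0)  txn=∅  M[L0]=68
step 12: P0: load  L0  ⟶  SOII  (L0)  txn=∅  M[L0]=68
step 13: P3: load  L0  ⟶  SOIS  (L0)  txn=BusRd  M[L0]=68
step 14: P3: load  L0  ⟶  SOIS  (L0)  txn=∅  M[L0]=68
step 15: P0: load  L0  ⟶  SOIS  (L0)  txn=∅  M[L0]=68
step 16: P2: load  L0  ⟶  SOSS  (L0)  txn=BusRd  M[L0]=68
step 17: P3: store L0 := 67  ⟶  IIIM  (L0)  txn=BusUpgr+Flush  M[L0]=36
step 18: P0: load  L0  ⟶  SIIO  (L0)  txn=BusRd  M[L0]=36
step 19: P0: store L0 := 27  ⟶  MIII  (L0)  txn=BusUpgr+Flush  M[L0]=67
step 20: P2: load  L1  ⟶  IISS  (L1)  txn=∅  M[L1]=50
step 21: P1: store L1 := 45  ⟶  IMII  (L1)  txn=BusRdX  M[L1]=50
step 22: P2: store L0 := 21  ⟶  IIMI  (L0)  txn=BusRdX+Flush  M[L0]=27
step 23: P2: store L1 := 54  ⟶  IIMI  (L1)  txn=BusRdX+Flush  M[L1]=45
step 24: P2: load  L0  ⟶  IIMI  (L0)  txn=∅  M[L0]=27

invalidations = 3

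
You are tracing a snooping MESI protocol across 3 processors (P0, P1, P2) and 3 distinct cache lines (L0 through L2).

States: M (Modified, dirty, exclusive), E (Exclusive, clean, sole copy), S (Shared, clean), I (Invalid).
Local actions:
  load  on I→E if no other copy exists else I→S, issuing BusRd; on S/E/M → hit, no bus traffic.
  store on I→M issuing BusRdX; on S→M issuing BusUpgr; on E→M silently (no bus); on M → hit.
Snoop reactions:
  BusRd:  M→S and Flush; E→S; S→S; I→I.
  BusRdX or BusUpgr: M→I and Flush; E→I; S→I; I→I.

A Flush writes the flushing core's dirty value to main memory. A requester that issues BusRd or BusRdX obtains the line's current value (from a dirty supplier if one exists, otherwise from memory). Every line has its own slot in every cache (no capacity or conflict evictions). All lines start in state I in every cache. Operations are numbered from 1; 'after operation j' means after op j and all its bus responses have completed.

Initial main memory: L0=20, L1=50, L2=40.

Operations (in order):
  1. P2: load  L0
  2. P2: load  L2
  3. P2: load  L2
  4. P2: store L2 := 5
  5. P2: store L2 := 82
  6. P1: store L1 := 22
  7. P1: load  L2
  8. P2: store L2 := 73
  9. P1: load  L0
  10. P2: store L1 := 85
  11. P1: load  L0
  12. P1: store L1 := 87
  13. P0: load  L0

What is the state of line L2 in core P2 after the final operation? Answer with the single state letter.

step 1: P2: load  L0  ⟶  IIE  (L0)  txn=BusRd  M[L0]=20
step 2: P2: load  L2  ⟶  IIE  (L2)  txn=BusRd  M[L2]=40
step 3: P2: load  L2  ⟶  IIE  (L2)  txn=∅  M[L2]=40
step 4: P2: store L2 := 5  ⟶  IIM  (L2)  txn=∅  M[L2]=40
step 5: P2: store L2 := 82  ⟶  IIM  (L2)  txn=∅  M[L2]=40
step 6: P1: store L1 := 22  ⟶  IMI  (L1)  txn=BusRdX  M[L1]=50
step 7: P1: load  L2  ⟶  ISS  (L2)  txn=BusRd+Flush  M[L2]=82
step 8: P2: store L2 := 73  ⟶  IIM  (L2)  txn=BusUpgr  M[L2]=82
step 9: P1: load  L0  ⟶  ISS  (L0)  txn=BusRd  M[L0]=20
step 10: P2: store L1 := 85  ⟶  IIM  (L1)  txn=BusRdX+Flush  M[L1]=22
step 11: P1: load  L0  ⟶  ISS  (L0)  txn=∅  M[L0]=20
step 12: P1: store L1 := 87  ⟶  IMI  (L1)  txn=BusRdX+Flush  M[L1]=85
step 13: P0: load  L0  ⟶  SSS  (L0)  txn=BusRd  M[L0]=20

state = M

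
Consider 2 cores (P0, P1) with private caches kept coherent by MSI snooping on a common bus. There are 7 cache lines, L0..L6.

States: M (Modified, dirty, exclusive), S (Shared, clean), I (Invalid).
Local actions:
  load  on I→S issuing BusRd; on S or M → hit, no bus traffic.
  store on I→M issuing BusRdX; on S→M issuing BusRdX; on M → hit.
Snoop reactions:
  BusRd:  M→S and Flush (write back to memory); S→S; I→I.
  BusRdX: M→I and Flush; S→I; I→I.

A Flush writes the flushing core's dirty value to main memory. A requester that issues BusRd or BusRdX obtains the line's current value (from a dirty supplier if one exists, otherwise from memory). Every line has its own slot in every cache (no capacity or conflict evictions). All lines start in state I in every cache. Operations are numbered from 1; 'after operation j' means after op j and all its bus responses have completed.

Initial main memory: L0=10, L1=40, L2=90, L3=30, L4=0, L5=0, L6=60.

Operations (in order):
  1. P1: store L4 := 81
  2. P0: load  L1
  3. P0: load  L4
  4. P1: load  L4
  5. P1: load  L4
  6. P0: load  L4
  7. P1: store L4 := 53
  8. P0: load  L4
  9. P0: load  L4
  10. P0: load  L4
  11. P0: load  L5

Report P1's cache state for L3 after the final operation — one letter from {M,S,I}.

state = I

step 1: P1: store L4 := 81  ⟶  IM  (L4)  txn=BusRdX  M[L4]=0
step 2: P0: load  L1  ⟶  SI  (L1)  txn=BusRd  M[L1]=40
step 3: P0: load  L4  ⟶  SS  (L4)  txn=BusRd+Flush  M[L4]=81
step 4: P1: load  L4  ⟶  SS  (L4)  txn=∅  M[L4]=81
step 5: P1: load  L4  ⟶  SS  (L4)  txn=∅  M[L4]=81
step 6: P0: load  L4  ⟶  SS  (L4)  txn=∅  M[L4]=81
step 7: P1: store L4 := 53  ⟶  IM  (L4)  txn=BusRdX  M[L4]=81
step 8: P0: load  L4  ⟶  SS  (L4)  txn=BusRd+Flush  M[L4]=53
step 9: P0: load  L4  ⟶  SS  (L4)  txn=∅  M[L4]=53
step 10: P0: load  L4  ⟶  SS  (L4)  txn=∅  M[L4]=53
step 11: P0: load  L5  ⟶  SI  (L5)  txn=BusRd  M[L5]=0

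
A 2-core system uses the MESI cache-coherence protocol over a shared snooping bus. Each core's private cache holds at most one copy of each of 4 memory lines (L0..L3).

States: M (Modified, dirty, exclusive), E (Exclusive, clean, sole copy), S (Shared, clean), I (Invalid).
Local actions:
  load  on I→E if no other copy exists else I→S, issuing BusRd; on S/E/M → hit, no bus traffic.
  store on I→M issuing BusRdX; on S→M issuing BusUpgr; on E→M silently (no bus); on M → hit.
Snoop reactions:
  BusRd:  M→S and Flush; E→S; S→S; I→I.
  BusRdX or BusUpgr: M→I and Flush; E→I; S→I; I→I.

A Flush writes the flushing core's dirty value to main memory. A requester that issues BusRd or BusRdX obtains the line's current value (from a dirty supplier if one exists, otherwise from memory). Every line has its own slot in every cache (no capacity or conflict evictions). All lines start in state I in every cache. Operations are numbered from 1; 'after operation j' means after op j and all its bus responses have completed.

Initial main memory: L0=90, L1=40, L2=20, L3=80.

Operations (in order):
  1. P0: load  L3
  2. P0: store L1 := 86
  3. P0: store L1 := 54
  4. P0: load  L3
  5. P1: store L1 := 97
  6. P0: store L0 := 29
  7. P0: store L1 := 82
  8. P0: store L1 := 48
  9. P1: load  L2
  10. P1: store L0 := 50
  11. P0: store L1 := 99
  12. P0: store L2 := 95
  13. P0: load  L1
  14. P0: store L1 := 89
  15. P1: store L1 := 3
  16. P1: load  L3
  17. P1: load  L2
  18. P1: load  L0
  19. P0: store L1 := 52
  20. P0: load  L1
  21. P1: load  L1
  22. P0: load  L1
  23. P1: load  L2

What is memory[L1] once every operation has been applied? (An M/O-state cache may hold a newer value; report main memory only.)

step 1: P0: load  L3  ⟶  EI  (L3)  txn=BusRd  M[L3]=80
step 2: P0: store L1 := 86  ⟶  MI  (L1)  txn=BusRdX  M[L1]=40
step 3: P0: store L1 := 54  ⟶  MI  (L1)  txn=∅  M[L1]=40
step 4: P0: load  L3  ⟶  EI  (L3)  txn=∅  M[L3]=80
step 5: P1: store L1 := 97  ⟶  IM  (L1)  txn=BusRdX+Flush  M[L1]=54
step 6: P0: store L0 := 29  ⟶  MI  (L0)  txn=BusRdX  M[L0]=90
step 7: P0: store L1 := 82  ⟶  MI  (L1)  txn=BusRdX+Flush  M[L1]=97
step 8: P0: store L1 := 48  ⟶  MI  (L1)  txn=∅  M[L1]=97
step 9: P1: load  L2  ⟶  IE  (L2)  txn=BusRd  M[L2]=20
step 10: P1: store L0 := 50  ⟶  IM  (L0)  txn=BusRdX+Flush  M[L0]=29
step 11: P0: store L1 := 99  ⟶  MI  (L1)  txn=∅  M[L1]=97
step 12: P0: store L2 := 95  ⟶  MI  (L2)  txn=BusRdX  M[L2]=20
step 13: P0: load  L1  ⟶  MI  (L1)  txn=∅  M[L1]=97
step 14: P0: store L1 := 89  ⟶  MI  (L1)  txn=∅  M[L1]=97
step 15: P1: store L1 := 3  ⟶  IM  (L1)  txn=BusRdX+Flush  M[L1]=89
step 16: P1: load  L3  ⟶  SS  (L3)  txn=BusRd  M[L3]=80
step 17: P1: load  L2  ⟶  SS  (L2)  txn=BusRd+Flush  M[L2]=95
step 18: P1: load  L0  ⟶  IM  (L0)  txn=∅  M[L0]=29
step 19: P0: store L1 := 52  ⟶  MI  (L1)  txn=BusRdX+Flush  M[L1]=3
step 20: P0: load  L1  ⟶  MI  (L1)  txn=∅  M[L1]=3
step 21: P1: load  L1  ⟶  SS  (L1)  txn=BusRd+Flush  M[L1]=52
step 22: P0: load  L1  ⟶  SS  (L1)  txn=∅  M[L1]=52
step 23: P1: load  L2  ⟶  SS  (L2)  txn=∅  M[L2]=95

memory[L1] = 52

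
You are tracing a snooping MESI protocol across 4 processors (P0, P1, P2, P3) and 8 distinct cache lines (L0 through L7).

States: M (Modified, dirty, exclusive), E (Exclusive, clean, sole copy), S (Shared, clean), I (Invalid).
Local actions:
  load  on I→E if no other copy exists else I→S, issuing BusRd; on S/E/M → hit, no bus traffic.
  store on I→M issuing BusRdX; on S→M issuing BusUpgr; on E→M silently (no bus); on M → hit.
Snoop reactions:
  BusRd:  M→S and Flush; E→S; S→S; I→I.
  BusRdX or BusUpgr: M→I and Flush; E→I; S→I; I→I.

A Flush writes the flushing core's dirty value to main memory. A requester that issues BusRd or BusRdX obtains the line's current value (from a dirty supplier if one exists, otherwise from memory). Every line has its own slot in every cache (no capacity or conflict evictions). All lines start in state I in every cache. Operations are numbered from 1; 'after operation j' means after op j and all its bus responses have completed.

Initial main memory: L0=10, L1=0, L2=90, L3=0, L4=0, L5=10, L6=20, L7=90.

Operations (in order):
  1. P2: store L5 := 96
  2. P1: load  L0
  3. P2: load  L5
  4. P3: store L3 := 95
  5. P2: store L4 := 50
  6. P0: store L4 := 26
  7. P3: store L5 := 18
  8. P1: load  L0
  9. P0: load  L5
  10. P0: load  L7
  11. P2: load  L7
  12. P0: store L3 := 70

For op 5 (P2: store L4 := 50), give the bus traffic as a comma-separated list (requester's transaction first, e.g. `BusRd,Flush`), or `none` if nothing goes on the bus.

bus = BusRdX

step 1: P2: store L5 := 96  ⟶  IIMI  (L5)  txn=BusRdX  M[L5]=10
step 2: P1: load  L0  ⟶  IEII  (L0)  txn=BusRd  M[L0]=10
step 3: P2: load  L5  ⟶  IIMI  (L5)  txn=∅  M[L5]=10
step 4: P3: store L3 := 95  ⟶  IIIM  (L3)  txn=BusRdX  M[L3]=0
step 5: P2: store L4 := 50  ⟶  IIMI  (L4)  txn=BusRdX  M[L4]=0
step 6: P0: store L4 := 26  ⟶  MIII  (L4)  txn=BusRdX+Flush  M[L4]=50
step 7: P3: store L5 := 18  ⟶  IIIM  (L5)  txn=BusRdX+Flush  M[L5]=96
step 8: P1: load  L0  ⟶  IEII  (L0)  txn=∅  M[L0]=10
step 9: P0: load  L5  ⟶  SIIS  (L5)  txn=BusRd+Flush  M[L5]=18
step 10: P0: load  L7  ⟶  EIII  (L7)  txn=BusRd  M[L7]=90
step 11: P2: load  L7  ⟶  SISI  (L7)  txn=BusRd  M[L7]=90
step 12: P0: store L3 := 70  ⟶  MIII  (L3)  txn=BusRdX+Flush  M[L3]=95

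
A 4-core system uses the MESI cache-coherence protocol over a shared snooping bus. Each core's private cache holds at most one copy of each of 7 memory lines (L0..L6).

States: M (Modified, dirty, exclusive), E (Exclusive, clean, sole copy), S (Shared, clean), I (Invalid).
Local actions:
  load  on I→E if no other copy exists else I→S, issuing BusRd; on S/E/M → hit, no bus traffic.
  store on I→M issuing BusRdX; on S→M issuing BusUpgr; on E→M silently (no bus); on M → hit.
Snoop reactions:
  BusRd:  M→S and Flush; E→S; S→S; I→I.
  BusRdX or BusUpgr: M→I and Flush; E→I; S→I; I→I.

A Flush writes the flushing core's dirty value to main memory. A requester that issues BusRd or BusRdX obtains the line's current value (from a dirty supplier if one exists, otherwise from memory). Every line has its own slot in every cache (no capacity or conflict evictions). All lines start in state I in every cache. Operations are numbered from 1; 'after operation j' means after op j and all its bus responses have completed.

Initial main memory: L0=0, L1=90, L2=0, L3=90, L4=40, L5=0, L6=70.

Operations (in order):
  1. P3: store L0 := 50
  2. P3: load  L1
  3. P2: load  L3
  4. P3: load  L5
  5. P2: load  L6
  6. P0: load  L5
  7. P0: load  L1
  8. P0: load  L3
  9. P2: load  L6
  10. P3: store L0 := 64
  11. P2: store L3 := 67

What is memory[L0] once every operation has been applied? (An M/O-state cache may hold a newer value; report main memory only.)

memory[L0] = 0

  op1 P3: store L0 := 50 → I/I/I/M on L0; bus BusRdX; mem=0
  op2 P3: load  L1 → I/I/I/E on L1; bus BusRd; mem=90
  op3 P2: load  L3 → I/I/E/I on L3; bus BusRd; mem=90
  op4 P3: load  L5 → I/I/I/E on L5; bus BusRd; mem=0
  op5 P2: load  L6 → I/I/E/I on L6; bus BusRd; mem=70
  op6 P0: load  L5 → S/I/I/S on L5; bus BusRd; mem=0
  op7 P0: load  L1 → S/I/I/S on L1; bus BusRd; mem=90
  op8 P0: load  L3 → S/I/S/I on L3; bus BusRd; mem=90
  op9 P2: load  L6 → I/I/E/I on L6; bus (none); mem=70
  op10 P3: store L0 := 64 → I/I/I/M on L0; bus (none); mem=0
  op11 P2: store L3 := 67 → I/I/M/I on L3; bus BusUpgr; mem=90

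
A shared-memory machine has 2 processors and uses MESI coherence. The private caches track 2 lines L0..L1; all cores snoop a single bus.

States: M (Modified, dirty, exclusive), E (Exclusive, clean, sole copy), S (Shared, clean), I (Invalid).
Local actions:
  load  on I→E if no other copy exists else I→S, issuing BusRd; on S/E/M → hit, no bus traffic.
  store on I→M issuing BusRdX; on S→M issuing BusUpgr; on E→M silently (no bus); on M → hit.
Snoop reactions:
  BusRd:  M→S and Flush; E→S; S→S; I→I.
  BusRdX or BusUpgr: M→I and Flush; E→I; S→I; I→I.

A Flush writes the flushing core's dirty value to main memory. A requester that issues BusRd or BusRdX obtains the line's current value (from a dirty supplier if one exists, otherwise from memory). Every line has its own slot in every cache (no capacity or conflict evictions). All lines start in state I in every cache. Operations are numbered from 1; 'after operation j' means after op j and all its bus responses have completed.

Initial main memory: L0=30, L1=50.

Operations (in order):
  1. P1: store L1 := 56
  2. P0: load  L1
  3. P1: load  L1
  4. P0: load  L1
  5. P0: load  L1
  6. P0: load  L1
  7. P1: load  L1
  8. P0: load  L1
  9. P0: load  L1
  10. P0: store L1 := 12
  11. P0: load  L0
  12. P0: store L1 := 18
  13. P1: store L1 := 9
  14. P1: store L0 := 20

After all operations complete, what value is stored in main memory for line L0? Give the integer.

memory[L0] = 30

1. P1: store L1 := 56  bus=[BusRdX]  L1: P0=I P1=M  mem[L1]=50
2. P0: load  L1  bus=[BusRd,Flush]  L1: P0=S P1=S  mem[L1]=56
3. P1: load  L1  bus=[-]  L1: P0=S P1=S  mem[L1]=56
4. P0: load  L1  bus=[-]  L1: P0=S P1=S  mem[L1]=56
5. P0: load  L1  bus=[-]  L1: P0=S P1=S  mem[L1]=56
6. P0: load  L1  bus=[-]  L1: P0=S P1=S  mem[L1]=56
7. P1: load  L1  bus=[-]  L1: P0=S P1=S  mem[L1]=56
8. P0: load  L1  bus=[-]  L1: P0=S P1=S  mem[L1]=56
9. P0: load  L1  bus=[-]  L1: P0=S P1=S  mem[L1]=56
10. P0: store L1 := 12  bus=[BusUpgr]  L1: P0=M P1=I  mem[L1]=56
11. P0: load  L0  bus=[BusRd]  L0: P0=E P1=I  mem[L0]=30
12. P0: store L1 := 18  bus=[-]  L1: P0=M P1=I  mem[L1]=56
13. P1: store L1 := 9  bus=[BusRdX,Flush]  L1: P0=I P1=M  mem[L1]=18
14. P1: store L0 := 20  bus=[BusRdX]  L0: P0=I P1=M  mem[L0]=30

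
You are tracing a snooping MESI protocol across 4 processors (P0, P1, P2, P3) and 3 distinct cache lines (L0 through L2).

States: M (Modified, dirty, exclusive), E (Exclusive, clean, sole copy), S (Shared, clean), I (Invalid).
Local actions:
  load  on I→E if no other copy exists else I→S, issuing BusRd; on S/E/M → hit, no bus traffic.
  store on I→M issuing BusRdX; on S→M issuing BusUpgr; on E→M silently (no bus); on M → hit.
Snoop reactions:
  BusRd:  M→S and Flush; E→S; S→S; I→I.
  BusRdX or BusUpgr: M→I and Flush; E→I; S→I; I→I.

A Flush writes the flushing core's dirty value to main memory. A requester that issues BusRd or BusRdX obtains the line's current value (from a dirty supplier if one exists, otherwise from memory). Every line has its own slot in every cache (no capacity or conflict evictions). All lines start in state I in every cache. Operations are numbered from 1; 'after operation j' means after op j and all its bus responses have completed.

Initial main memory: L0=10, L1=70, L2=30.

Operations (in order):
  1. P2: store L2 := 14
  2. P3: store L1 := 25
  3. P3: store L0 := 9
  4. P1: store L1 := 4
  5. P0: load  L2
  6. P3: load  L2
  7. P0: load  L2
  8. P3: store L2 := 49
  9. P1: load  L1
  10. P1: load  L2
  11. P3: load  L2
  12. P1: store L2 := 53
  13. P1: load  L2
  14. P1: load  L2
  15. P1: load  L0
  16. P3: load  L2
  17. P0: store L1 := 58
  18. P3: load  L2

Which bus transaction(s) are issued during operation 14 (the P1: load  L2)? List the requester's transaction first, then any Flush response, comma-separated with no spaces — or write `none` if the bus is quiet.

bus = none

step 1: P2: store L2 := 14  ⟶  IIMI  (L2)  txn=BusRdX  M[L2]=30
step 2: P3: store L1 := 25  ⟶  IIIM  (L1)  txn=BusRdX  M[L1]=70
step 3: P3: store L0 := 9  ⟶  IIIM  (L0)  txn=BusRdX  M[L0]=10
step 4: P1: store L1 := 4  ⟶  IMII  (L1)  txn=BusRdX+Flush  M[L1]=25
step 5: P0: load  L2  ⟶  SISI  (L2)  txn=BusRd+Flush  M[L2]=14
step 6: P3: load  L2  ⟶  SISS  (L2)  txn=BusRd  M[L2]=14
step 7: P0: load  L2  ⟶  SISS  (L2)  txn=∅  M[L2]=14
step 8: P3: store L2 := 49  ⟶  IIIM  (L2)  txn=BusUpgr  M[L2]=14
step 9: P1: load  L1  ⟶  IMII  (L1)  txn=∅  M[L1]=25
step 10: P1: load  L2  ⟶  ISIS  (L2)  txn=BusRd+Flush  M[L2]=49
step 11: P3: load  L2  ⟶  ISIS  (L2)  txn=∅  M[L2]=49
step 12: P1: store L2 := 53  ⟶  IMII  (L2)  txn=BusUpgr  M[L2]=49
step 13: P1: load  L2  ⟶  IMII  (L2)  txn=∅  M[L2]=49
step 14: P1: load  L2  ⟶  IMII  (L2)  txn=∅  M[L2]=49
step 15: P1: load  L0  ⟶  ISIS  (L0)  txn=BusRd+Flush  M[L0]=9
step 16: P3: load  L2  ⟶  ISIS  (L2)  txn=BusRd+Flush  M[L2]=53
step 17: P0: store L1 := 58  ⟶  MIII  (L1)  txn=BusRdX+Flush  M[L1]=4
step 18: P3: load  L2  ⟶  ISIS  (L2)  txn=∅  M[L2]=53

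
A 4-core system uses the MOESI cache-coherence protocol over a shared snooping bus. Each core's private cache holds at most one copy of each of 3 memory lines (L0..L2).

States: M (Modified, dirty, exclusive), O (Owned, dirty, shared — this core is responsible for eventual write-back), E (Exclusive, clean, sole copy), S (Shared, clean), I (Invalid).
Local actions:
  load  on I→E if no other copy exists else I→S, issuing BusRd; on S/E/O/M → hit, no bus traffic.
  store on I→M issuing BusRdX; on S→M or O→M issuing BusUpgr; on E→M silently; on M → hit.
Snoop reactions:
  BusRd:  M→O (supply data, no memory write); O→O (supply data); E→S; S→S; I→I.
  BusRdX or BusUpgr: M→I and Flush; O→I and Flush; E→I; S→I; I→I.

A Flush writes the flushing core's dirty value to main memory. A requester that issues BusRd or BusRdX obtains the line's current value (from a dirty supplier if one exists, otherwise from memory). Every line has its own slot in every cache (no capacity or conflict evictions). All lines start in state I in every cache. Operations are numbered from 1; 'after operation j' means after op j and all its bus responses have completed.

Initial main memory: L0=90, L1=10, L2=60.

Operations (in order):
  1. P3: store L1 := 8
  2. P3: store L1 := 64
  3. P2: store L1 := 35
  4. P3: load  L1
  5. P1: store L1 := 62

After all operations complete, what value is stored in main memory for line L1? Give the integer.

memory[L1] = 35

step 1: P3: store L1 := 8  ⟶  IIIM  (L1)  txn=BusRdX  M[L1]=10
step 2: P3: store L1 := 64  ⟶  IIIM  (L1)  txn=∅  M[L1]=10
step 3: P2: store L1 := 35  ⟶  IIMI  (L1)  txn=BusRdX+Flush  M[L1]=64
step 4: P3: load  L1  ⟶  IIOS  (L1)  txn=BusRd  M[L1]=64
step 5: P1: store L1 := 62  ⟶  IMII  (L1)  txn=BusRdX+Flush  M[L1]=35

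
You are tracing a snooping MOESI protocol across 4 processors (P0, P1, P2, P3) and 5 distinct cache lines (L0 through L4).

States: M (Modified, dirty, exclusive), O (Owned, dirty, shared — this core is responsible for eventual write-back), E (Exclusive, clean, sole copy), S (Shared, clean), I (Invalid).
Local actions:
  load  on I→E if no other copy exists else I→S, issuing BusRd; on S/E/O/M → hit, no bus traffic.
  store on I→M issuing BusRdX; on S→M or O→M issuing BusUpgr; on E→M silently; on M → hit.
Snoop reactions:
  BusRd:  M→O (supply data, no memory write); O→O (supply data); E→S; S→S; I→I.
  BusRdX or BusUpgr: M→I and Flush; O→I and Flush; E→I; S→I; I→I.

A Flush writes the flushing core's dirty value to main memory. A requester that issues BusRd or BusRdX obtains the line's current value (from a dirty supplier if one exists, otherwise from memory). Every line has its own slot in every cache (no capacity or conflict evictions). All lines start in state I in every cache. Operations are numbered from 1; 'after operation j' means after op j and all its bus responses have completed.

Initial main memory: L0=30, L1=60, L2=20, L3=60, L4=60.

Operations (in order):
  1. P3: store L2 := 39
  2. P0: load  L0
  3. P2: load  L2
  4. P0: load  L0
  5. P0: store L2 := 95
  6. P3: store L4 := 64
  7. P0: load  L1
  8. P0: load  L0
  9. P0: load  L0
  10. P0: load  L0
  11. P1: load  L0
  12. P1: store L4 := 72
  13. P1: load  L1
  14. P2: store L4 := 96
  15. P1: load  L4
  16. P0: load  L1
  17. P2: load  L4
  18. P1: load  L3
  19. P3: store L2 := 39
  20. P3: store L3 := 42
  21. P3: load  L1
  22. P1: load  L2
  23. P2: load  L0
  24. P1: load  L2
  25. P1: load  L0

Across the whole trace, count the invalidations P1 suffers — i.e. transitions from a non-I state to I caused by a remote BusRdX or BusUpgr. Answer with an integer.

invalidations = 2

[1] P3: store L2 := 39 | P0:I, P1:I, P2:I, P3:M(39) | bus: BusRdX
[2] P0: load  L0 | P0:E(30), P1:I, P2:I, P3:I | bus: BusRd
[3] P2: load  L2 | P0:I, P1:I, P2:S(39), P3:O(39) | bus: BusRd
[4] P0: load  L0 | P0:E(30), P1:I, P2:I, P3:I | bus: none
[5] P0: store L2 := 95 | P0:M(95), P1:I, P2:I, P3:I | bus: BusRdX,Flush
[6] P3: store L4 := 64 | P0:I, P1:I, P2:I, P3:M(64) | bus: BusRdX
[7] P0: load  L1 | P0:E(60), P1:I, P2:I, P3:I | bus: BusRd
[8] P0: load  L0 | P0:E(30), P1:I, P2:I, P3:I | bus: none
[9] P0: load  L0 | P0:E(30), P1:I, P2:I, P3:I | bus: none
[10] P0: load  L0 | P0:E(30), P1:I, P2:I, P3:I | bus: none
[11] P1: load  L0 | P0:S(30), P1:S(30), P2:I, P3:I | bus: BusRd
[12] P1: store L4 := 72 | P0:I, P1:M(72), P2:I, P3:I | bus: BusRdX,Flush
[13] P1: load  L1 | P0:S(60), P1:S(60), P2:I, P3:I | bus: BusRd
[14] P2: store L4 := 96 | P0:I, P1:I, P2:M(96), P3:I | bus: BusRdX,Flush
[15] P1: load  L4 | P0:I, P1:S(96), P2:O(96), P3:I | bus: BusRd
[16] P0: load  L1 | P0:S(60), P1:S(60), P2:I, P3:I | bus: none
[17] P2: load  L4 | P0:I, P1:S(96), P2:O(96), P3:I | bus: none
[18] P1: load  L3 | P0:I, P1:E(60), P2:I, P3:I | bus: BusRd
[19] P3: store L2 := 39 | P0:I, P1:I, P2:I, P3:M(39) | bus: BusRdX,Flush
[20] P3: store L3 := 42 | P0:I, P1:I, P2:I, P3:M(42) | bus: BusRdX
[21] P3: load  L1 | P0:S(60), P1:S(60), P2:I, P3:S(60) | bus: BusRd
[22] P1: load  L2 | P0:I, P1:S(39), P2:I, P3:O(39) | bus: BusRd
[23] P2: load  L0 | P0:S(30), P1:S(30), P2:S(30), P3:I | bus: BusRd
[24] P1: load  L2 | P0:I, P1:S(39), P2:I, P3:O(39) | bus: none
[25] P1: load  L0 | P0:S(30), P1:S(30), P2:S(30), P3:I | bus: none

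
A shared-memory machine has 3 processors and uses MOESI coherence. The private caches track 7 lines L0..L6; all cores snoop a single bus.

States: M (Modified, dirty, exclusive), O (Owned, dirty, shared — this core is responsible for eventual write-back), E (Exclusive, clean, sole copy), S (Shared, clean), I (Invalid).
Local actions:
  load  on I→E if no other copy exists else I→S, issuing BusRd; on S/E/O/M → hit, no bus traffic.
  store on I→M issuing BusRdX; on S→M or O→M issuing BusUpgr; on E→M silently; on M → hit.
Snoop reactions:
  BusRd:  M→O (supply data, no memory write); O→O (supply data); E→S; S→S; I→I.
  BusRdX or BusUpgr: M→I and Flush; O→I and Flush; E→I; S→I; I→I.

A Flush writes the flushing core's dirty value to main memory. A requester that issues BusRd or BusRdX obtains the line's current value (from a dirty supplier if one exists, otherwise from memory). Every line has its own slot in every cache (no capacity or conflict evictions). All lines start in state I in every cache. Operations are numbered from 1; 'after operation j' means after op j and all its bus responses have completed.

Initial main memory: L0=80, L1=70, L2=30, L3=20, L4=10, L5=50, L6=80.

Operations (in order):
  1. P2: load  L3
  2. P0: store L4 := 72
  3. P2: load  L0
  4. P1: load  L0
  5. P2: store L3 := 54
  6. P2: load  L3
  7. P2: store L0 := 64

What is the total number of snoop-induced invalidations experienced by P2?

  op1 P2: load  L3 → I/I/E on L3; bus BusRd; mem=20
  op2 P0: store L4 := 72 → M/I/I on L4; bus BusRdX; mem=10
  op3 P2: load  L0 → I/I/E on L0; bus BusRd; mem=80
  op4 P1: load  L0 → I/S/S on L0; bus BusRd; mem=80
  op5 P2: store L3 := 54 → I/I/M on L3; bus (none); mem=20
  op6 P2: load  L3 → I/I/M on L3; bus (none); mem=20
  op7 P2: store L0 := 64 → I/I/M on L0; bus BusUpgr; mem=80

invalidations = 0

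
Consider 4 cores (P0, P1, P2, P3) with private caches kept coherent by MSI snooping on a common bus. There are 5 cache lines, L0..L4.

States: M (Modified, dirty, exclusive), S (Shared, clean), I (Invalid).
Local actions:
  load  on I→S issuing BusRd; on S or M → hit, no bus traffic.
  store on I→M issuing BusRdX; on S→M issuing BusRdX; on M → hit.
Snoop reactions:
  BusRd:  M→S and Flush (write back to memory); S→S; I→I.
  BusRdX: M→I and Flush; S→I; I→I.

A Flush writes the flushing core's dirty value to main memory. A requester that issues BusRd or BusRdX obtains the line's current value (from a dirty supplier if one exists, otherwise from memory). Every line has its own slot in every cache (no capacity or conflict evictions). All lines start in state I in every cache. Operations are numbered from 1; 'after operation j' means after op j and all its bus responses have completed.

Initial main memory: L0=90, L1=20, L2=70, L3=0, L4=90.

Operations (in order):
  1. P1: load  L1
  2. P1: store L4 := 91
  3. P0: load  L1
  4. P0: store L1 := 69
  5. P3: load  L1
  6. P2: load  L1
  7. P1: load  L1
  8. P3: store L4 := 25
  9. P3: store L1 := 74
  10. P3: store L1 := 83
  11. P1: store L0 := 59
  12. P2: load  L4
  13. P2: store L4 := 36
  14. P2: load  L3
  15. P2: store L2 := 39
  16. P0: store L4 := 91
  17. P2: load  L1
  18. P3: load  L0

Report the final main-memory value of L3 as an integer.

memory[L3] = 0

step 1: P1: load  L1  ⟶  ISII  (L1)  txn=BusRd  M[L1]=20
step 2: P1: store L4 := 91  ⟶  IMII  (L4)  txn=BusRdX  M[L4]=90
step 3: P0: load  L1  ⟶  SSII  (L1)  txn=BusRd  M[L1]=20
step 4: P0: store L1 := 69  ⟶  MIII  (L1)  txn=BusRdX  M[L1]=20
step 5: P3: load  L1  ⟶  SIIS  (L1)  txn=BusRd+Flush  M[L1]=69
step 6: P2: load  L1  ⟶  SISS  (L1)  txn=BusRd  M[L1]=69
step 7: P1: load  L1  ⟶  SSSS  (L1)  txn=BusRd  M[L1]=69
step 8: P3: store L4 := 25  ⟶  IIIM  (L4)  txn=BusRdX+Flush  M[L4]=91
step 9: P3: store L1 := 74  ⟶  IIIM  (L1)  txn=BusRdX  M[L1]=69
step 10: P3: store L1 := 83  ⟶  IIIM  (L1)  txn=∅  M[L1]=69
step 11: P1: store L0 := 59  ⟶  IMII  (L0)  txn=BusRdX  M[L0]=90
step 12: P2: load  L4  ⟶  IISS  (L4)  txn=BusRd+Flush  M[L4]=25
step 13: P2: store L4 := 36  ⟶  IIMI  (L4)  txn=BusRdX  M[L4]=25
step 14: P2: load  L3  ⟶  IISI  (L3)  txn=BusRd  M[L3]=0
step 15: P2: store L2 := 39  ⟶  IIMI  (L2)  txn=BusRdX  M[L2]=70
step 16: P0: store L4 := 91  ⟶  MIII  (L4)  txn=BusRdX+Flush  M[L4]=36
step 17: P2: load  L1  ⟶  IISS  (L1)  txn=BusRd+Flush  M[L1]=83
step 18: P3: load  L0  ⟶  ISIS  (L0)  txn=BusRd+Flush  M[L0]=59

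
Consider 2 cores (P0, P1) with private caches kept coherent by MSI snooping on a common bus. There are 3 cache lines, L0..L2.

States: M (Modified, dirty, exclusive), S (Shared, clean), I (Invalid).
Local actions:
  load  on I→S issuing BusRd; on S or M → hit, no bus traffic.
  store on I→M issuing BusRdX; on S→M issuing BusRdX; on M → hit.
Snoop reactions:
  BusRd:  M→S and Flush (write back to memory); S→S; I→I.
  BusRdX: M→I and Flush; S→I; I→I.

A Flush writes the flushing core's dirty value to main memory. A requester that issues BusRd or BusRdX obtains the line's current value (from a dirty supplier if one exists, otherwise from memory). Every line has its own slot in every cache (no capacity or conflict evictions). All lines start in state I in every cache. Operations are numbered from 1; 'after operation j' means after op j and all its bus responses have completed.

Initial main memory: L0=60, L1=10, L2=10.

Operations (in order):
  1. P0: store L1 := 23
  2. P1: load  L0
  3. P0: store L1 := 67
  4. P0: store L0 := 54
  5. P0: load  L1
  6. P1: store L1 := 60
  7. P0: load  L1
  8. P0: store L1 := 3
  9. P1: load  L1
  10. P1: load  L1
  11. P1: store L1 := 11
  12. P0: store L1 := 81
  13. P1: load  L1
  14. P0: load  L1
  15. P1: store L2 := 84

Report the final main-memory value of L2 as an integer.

step 1: P0: store L1 := 23  ⟶  MI  (L1)  txn=BusRdX  M[L1]=10
step 2: P1: load  L0  ⟶  IS  (L0)  txn=BusRd  M[L0]=60
step 3: P0: store L1 := 67  ⟶  MI  (L1)  txn=∅  M[L1]=10
step 4: P0: store L0 := 54  ⟶  MI  (L0)  txn=BusRdX  M[L0]=60
step 5: P0: load  L1  ⟶  MI  (L1)  txn=∅  M[L1]=10
step 6: P1: store L1 := 60  ⟶  IM  (L1)  txn=BusRdX+Flush  M[L1]=67
step 7: P0: load  L1  ⟶  SS  (L1)  txn=BusRd+Flush  M[L1]=60
step 8: P0: store L1 := 3  ⟶  MI  (L1)  txn=BusRdX  M[L1]=60
step 9: P1: load  L1  ⟶  SS  (L1)  txn=BusRd+Flush  M[L1]=3
step 10: P1: load  L1  ⟶  SS  (L1)  txn=∅  M[L1]=3
step 11: P1: store L1 := 11  ⟶  IM  (L1)  txn=BusRdX  M[L1]=3
step 12: P0: store L1 := 81  ⟶  MI  (L1)  txn=BusRdX+Flush  M[L1]=11
step 13: P1: load  L1  ⟶  SS  (L1)  txn=BusRd+Flush  M[L1]=81
step 14: P0: load  L1  ⟶  SS  (L1)  txn=∅  M[L1]=81
step 15: P1: store L2 := 84  ⟶  IM  (L2)  txn=BusRdX  M[L2]=10

memory[L2] = 10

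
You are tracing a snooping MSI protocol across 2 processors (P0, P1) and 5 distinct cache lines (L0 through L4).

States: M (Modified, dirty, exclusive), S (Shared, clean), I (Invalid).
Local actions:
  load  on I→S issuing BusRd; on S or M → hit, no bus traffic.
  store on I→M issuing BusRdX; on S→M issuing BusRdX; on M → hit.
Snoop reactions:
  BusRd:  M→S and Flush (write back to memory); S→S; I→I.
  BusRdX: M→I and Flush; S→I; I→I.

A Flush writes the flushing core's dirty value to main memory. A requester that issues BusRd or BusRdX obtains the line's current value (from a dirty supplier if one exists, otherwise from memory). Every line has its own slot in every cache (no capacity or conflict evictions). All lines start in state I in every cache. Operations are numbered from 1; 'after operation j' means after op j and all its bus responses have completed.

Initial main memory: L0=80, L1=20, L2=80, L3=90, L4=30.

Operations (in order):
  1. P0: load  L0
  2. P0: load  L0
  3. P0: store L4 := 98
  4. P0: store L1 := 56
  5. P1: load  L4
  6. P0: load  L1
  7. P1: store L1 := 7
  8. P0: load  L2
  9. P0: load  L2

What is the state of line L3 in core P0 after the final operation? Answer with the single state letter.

1. P0: load  L0  bus=[BusRd]  L0: P0=S P1=I  mem[L0]=80
2. P0: load  L0  bus=[-]  L0: P0=S P1=I  mem[L0]=80
3. P0: store L4 := 98  bus=[BusRdX]  L4: P0=M P1=I  mem[L4]=30
4. P0: store L1 := 56  bus=[BusRdX]  L1: P0=M P1=I  mem[L1]=20
5. P1: load  L4  bus=[BusRd,Flush]  L4: P0=S P1=S  mem[L4]=98
6. P0: load  L1  bus=[-]  L1: P0=M P1=I  mem[L1]=20
7. P1: store L1 := 7  bus=[BusRdX,Flush]  L1: P0=I P1=M  mem[L1]=56
8. P0: load  L2  bus=[BusRd]  L2: P0=S P1=I  mem[L2]=80
9. P0: load  L2  bus=[-]  L2: P0=S P1=I  mem[L2]=80

state = I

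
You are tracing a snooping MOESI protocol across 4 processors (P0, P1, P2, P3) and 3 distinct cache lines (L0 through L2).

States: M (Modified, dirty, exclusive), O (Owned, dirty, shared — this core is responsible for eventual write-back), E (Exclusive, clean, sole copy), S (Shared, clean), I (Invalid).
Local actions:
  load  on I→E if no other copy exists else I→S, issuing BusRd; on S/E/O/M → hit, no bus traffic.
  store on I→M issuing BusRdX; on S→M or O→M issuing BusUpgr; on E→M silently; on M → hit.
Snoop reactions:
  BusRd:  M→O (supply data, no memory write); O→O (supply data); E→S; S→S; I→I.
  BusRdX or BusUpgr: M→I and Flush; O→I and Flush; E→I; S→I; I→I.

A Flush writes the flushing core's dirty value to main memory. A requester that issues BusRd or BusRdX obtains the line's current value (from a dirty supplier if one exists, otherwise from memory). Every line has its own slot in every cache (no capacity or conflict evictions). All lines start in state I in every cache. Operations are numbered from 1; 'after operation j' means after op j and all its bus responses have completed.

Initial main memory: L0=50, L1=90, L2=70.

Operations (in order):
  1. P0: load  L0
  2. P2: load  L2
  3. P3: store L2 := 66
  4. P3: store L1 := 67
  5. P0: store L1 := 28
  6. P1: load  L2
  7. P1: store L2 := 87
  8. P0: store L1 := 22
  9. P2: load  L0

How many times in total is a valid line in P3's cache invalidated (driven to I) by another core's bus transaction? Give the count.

step 1: P0: load  L0  ⟶  EIII  (L0)  txn=BusRd  M[L0]=50
step 2: P2: load  L2  ⟶  IIEI  (L2)  txn=BusRd  M[L2]=70
step 3: P3: store L2 := 66  ⟶  IIIM  (L2)  txn=BusRdX  M[L2]=70
step 4: P3: store L1 := 67  ⟶  IIIM  (L1)  txn=BusRdX  M[L1]=90
step 5: P0: store L1 := 28  ⟶  MIII  (L1)  txn=BusRdX+Flush  M[L1]=67
step 6: P1: load  L2  ⟶  ISIO  (L2)  txn=BusRd  M[L2]=70
step 7: P1: store L2 := 87  ⟶  IMII  (L2)  txn=BusUpgr+Flush  M[L2]=66
step 8: P0: store L1 := 22  ⟶  MIII  (L1)  txn=∅  M[L1]=67
step 9: P2: load  L0  ⟶  SISI  (L0)  txn=BusRd  M[L0]=50

invalidations = 2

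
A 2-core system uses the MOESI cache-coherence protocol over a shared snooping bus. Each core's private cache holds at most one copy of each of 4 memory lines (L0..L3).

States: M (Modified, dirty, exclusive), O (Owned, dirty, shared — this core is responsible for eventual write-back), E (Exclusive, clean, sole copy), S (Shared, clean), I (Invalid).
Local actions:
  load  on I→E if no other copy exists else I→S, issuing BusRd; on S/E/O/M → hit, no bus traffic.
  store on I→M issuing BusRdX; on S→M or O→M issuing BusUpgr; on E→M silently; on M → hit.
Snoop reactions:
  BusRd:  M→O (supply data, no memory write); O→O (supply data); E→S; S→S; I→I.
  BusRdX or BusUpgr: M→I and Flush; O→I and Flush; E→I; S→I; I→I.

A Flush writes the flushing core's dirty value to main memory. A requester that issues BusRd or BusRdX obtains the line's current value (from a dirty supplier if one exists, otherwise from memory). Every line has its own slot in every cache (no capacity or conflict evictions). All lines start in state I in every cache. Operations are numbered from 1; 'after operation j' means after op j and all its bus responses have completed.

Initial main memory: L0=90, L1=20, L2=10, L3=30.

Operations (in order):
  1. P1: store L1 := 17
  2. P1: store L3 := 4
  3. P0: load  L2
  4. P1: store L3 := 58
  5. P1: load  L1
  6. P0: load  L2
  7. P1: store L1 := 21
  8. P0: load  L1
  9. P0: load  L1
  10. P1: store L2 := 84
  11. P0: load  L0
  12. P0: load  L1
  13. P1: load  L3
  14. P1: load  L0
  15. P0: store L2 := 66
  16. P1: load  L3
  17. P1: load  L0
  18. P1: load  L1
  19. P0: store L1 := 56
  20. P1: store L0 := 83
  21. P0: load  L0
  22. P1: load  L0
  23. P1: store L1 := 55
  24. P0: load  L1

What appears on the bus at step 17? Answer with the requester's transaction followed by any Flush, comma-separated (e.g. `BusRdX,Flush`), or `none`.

bus = none

  op1 P1: store L1 := 17 → I/M on L1; bus BusRdX; mem=20
  op2 P1: store L3 := 4 → I/M on L3; bus BusRdX; mem=30
  op3 P0: load  L2 → E/I on L2; bus BusRd; mem=10
  op4 P1: store L3 := 58 → I/M on L3; bus (none); mem=30
  op5 P1: load  L1 → I/M on L1; bus (none); mem=20
  op6 P0: load  L2 → E/I on L2; bus (none); mem=10
  op7 P1: store L1 := 21 → I/M on L1; bus (none); mem=20
  op8 P0: load  L1 → S/O on L1; bus BusRd; mem=20
  op9 P0: load  L1 → S/O on L1; bus (none); mem=20
  op10 P1: store L2 := 84 → I/M on L2; bus BusRdX; mem=10
  op11 P0: load  L0 → E/I on L0; bus BusRd; mem=90
  op12 P0: load  L1 → S/O on L1; bus (none); mem=20
  op13 P1: load  L3 → I/M on L3; bus (none); mem=30
  op14 P1: load  L0 → S/S on L0; bus BusRd; mem=90
  op15 P0: store L2 := 66 → M/I on L2; bus BusRdX Flush; mem=84
  op16 P1: load  L3 → I/M on L3; bus (none); mem=30
  op17 P1: load  L0 → S/S on L0; bus (none); mem=90
  op18 P1: load  L1 → S/O on L1; bus (none); mem=20
  op19 P0: store L1 := 56 → M/I on L1; bus BusUpgr Flush; mem=21
  op20 P1: store L0 := 83 → I/M on L0; bus BusUpgr; mem=90
  op21 P0: load  L0 → S/O on L0; bus BusRd; mem=90
  op22 P1: load  L0 → S/O on L0; bus (none); mem=90
  op23 P1: store L1 := 55 → I/M on L1; bus BusRdX Flush; mem=56
  op24 P0: load  L1 → S/O on L1; bus BusRd; mem=56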